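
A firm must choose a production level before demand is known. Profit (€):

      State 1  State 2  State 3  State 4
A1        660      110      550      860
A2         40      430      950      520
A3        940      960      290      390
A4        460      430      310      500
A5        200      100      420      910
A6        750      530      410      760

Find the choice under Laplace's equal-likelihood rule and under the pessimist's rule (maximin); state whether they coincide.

laplace → A3; maximin → A6 (disagree)

Row averages: A1=545, A2=485, A3=645, A4=425, A5=407.5, A6=612.5
Highest average = 645 → A3.
Row minima: A1=110, A2=40, A3=290, A4=310, A5=100, A6=410
Best worst-case = 410 → A6.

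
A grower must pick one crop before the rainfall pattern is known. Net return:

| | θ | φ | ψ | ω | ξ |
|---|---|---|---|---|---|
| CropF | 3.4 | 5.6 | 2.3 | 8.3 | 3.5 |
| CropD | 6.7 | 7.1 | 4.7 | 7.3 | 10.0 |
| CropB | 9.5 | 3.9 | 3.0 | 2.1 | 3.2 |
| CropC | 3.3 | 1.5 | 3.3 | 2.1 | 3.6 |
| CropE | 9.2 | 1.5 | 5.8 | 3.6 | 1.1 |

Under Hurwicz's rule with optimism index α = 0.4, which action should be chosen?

CropF: 0.4·8.3 + 0.6·2.3 = 4.7
CropD: 0.4·10.0 + 0.6·4.7 = 6.82
CropB: 0.4·9.5 + 0.6·2.1 = 5.06
CropC: 0.4·3.6 + 0.6·1.5 = 2.34
CropE: 0.4·9.2 + 0.6·1.1 = 4.34
Highest Hurwicz score = 6.82 → CropD.

CropD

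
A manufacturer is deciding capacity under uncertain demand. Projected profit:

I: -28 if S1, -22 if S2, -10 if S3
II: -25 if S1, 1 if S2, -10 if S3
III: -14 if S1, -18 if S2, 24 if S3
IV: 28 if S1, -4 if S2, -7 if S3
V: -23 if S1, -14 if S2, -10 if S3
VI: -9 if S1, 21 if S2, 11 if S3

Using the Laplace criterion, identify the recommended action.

Row averages: I=-20, II=-34/3, III=-8/3, IV=17/3, V=-47/3, VI=23/3
Highest average = 23/3 → VI.

VI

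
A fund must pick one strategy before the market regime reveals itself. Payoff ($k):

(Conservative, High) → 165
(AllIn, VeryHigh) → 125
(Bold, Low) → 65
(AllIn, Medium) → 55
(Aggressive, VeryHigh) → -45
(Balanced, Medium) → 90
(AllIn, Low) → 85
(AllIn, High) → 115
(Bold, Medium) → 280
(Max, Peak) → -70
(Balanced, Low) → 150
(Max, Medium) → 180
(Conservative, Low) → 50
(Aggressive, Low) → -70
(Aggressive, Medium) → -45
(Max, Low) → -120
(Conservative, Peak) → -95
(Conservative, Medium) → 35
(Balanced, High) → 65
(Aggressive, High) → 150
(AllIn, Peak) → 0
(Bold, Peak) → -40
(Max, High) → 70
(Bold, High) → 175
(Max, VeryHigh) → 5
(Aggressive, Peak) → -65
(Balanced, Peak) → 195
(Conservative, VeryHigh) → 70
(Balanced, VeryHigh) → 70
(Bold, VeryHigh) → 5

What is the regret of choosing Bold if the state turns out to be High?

Best payoff under High is 175.
Regret = 175 − 175 = 0.

0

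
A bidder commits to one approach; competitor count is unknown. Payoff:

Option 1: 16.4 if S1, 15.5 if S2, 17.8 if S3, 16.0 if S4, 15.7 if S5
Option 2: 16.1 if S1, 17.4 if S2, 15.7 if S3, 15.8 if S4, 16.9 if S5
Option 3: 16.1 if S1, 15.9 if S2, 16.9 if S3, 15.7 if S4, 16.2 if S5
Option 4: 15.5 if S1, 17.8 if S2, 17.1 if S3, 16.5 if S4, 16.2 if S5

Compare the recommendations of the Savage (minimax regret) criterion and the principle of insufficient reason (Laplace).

minimax regret → Option 4; laplace → Option 4 (agree)

Column bests: S1=16.4, S2=17.8, S3=17.8, S4=16.5, S5=16.9.
Option 1 regrets: 0.0, 2.3, 0.0, 0.5, 1.2 → max 2.3
Option 2 regrets: 0.3, 0.4, 2.1, 0.7, 0.0 → max 2.1
Option 3 regrets: 0.3, 1.9, 0.9, 0.8, 0.7 → max 1.9
Option 4 regrets: 0.9, 0.0, 0.7, 0.0, 0.7 → max 0.9
Smallest max regret = 0.9 → Option 4.
Row averages: Option 1=16.28, Option 2=16.38, Option 3=16.16, Option 4=16.62
Highest average = 16.62 → Option 4.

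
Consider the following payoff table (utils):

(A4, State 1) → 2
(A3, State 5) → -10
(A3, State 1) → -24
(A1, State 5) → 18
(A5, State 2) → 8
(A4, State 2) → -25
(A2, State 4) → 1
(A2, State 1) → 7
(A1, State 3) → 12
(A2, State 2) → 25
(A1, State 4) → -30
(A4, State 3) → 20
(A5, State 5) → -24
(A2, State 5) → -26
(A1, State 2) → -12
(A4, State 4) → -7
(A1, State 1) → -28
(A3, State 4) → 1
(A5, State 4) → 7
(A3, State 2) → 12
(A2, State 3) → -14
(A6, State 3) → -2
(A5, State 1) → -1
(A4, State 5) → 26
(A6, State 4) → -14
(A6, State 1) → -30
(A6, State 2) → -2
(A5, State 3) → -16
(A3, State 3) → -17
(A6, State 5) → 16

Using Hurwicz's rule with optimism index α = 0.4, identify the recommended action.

A4

A1: 0.4·18 + 0.6·(-30) = -10.8
A2: 0.4·25 + 0.6·(-26) = -5.6
A3: 0.4·12 + 0.6·(-24) = -9.6
A4: 0.4·26 + 0.6·(-25) = -4.6
A5: 0.4·8 + 0.6·(-24) = -11.2
A6: 0.4·16 + 0.6·(-30) = -11.6
Highest Hurwicz score = -4.6 → A4.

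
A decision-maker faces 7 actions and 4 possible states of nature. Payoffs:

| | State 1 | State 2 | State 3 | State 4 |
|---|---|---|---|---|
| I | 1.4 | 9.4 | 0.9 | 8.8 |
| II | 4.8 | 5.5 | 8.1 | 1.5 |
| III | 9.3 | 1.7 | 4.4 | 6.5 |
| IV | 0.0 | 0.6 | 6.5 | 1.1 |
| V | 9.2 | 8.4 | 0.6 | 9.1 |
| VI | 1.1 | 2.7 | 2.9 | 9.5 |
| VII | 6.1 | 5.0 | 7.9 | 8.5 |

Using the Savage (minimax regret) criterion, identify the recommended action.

Column bests: State 1=9.3, State 2=9.4, State 3=8.1, State 4=9.5.
I regrets: 7.9, 0.0, 7.2, 0.7 → max 7.9
II regrets: 4.5, 3.9, 0.0, 8.0 → max 8.0
III regrets: 0.0, 7.7, 3.7, 3.0 → max 7.7
IV regrets: 9.3, 8.8, 1.6, 8.4 → max 9.3
V regrets: 0.1, 1.0, 7.5, 0.4 → max 7.5
VI regrets: 8.2, 6.7, 5.2, 0.0 → max 8.2
VII regrets: 3.2, 4.4, 0.2, 1.0 → max 4.4
Smallest max regret = 4.4 → VII.

VII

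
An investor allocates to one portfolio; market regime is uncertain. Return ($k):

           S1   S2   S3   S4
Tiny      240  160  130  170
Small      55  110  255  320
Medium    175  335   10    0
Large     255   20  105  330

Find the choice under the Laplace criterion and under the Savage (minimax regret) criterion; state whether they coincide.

laplace → Small; minimax regret → Tiny (disagree)

Row averages: Tiny=175, Small=185, Medium=130, Large=177.5
Highest average = 185 → Small.
Column bests: S1=255, S2=335, S3=255, S4=330.
Tiny regrets: 15, 175, 125, 160 → max 175
Small regrets: 200, 225, 0, 10 → max 225
Medium regrets: 80, 0, 245, 330 → max 330
Large regrets: 0, 315, 150, 0 → max 315
Smallest max regret = 175 → Tiny.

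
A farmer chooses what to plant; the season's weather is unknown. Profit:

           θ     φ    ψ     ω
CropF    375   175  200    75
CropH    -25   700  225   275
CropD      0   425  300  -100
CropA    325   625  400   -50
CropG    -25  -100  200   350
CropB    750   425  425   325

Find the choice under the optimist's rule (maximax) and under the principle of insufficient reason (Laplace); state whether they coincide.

Row maxima: CropF=375, CropH=700, CropD=425, CropA=625, CropG=350, CropB=750
Best best-case = 750 → CropB.
Row averages: CropF=206.25, CropH=293.75, CropD=156.25, CropA=325, CropG=106.25, CropB=481.25
Highest average = 481.25 → CropB.

maximax → CropB; laplace → CropB (agree)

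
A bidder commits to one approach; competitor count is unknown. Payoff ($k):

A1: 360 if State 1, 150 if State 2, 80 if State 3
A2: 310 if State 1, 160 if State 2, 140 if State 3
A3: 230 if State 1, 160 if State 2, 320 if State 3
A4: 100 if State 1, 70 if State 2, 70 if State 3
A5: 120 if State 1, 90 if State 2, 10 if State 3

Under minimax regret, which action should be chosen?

Column bests: State 1=360, State 2=160, State 3=320.
A1 regrets: 0, 10, 240 → max 240
A2 regrets: 50, 0, 180 → max 180
A3 regrets: 130, 0, 0 → max 130
A4 regrets: 260, 90, 250 → max 260
A5 regrets: 240, 70, 310 → max 310
Smallest max regret = 130 → A3.

A3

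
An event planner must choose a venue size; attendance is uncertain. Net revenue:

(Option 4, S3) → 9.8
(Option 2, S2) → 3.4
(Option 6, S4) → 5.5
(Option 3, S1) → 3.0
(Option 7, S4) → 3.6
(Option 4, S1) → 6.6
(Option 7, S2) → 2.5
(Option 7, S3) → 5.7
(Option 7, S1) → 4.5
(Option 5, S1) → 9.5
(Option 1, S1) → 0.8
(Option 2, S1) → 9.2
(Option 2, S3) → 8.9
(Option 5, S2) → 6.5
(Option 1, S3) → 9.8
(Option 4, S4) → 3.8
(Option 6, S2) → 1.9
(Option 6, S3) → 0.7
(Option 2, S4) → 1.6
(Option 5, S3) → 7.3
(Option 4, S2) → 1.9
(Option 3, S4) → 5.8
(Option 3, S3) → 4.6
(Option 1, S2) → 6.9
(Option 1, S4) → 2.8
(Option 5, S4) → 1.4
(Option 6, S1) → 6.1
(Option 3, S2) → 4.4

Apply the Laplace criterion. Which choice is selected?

Row averages: Option 1=5.075, Option 2=5.775, Option 3=4.45, Option 4=5.525, Option 5=6.175, Option 6=3.55, Option 7=4.075
Highest average = 6.175 → Option 5.

Option 5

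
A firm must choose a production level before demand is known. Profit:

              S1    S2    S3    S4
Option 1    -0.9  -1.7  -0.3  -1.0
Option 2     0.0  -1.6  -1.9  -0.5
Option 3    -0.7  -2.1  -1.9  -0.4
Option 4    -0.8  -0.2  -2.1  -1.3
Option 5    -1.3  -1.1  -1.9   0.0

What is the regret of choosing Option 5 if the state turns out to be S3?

1.6

Best payoff under S3 is -0.3.
Regret = -0.3 − (-1.9) = 1.6.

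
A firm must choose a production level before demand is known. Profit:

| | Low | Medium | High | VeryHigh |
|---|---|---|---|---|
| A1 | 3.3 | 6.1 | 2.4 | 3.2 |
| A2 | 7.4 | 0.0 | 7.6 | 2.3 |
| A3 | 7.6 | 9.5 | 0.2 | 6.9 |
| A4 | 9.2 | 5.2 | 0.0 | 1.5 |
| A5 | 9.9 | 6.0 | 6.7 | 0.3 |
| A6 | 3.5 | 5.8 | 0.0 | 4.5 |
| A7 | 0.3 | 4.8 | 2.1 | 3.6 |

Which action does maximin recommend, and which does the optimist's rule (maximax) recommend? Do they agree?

maximin → A1; maximax → A5 (disagree)

Row minima: A1=2.4, A2=0.0, A3=0.2, A4=0.0, A5=0.3, A6=0.0, A7=0.3
Best worst-case = 2.4 → A1.
Row maxima: A1=6.1, A2=7.6, A3=9.5, A4=9.2, A5=9.9, A6=5.8, A7=4.8
Best best-case = 9.9 → A5.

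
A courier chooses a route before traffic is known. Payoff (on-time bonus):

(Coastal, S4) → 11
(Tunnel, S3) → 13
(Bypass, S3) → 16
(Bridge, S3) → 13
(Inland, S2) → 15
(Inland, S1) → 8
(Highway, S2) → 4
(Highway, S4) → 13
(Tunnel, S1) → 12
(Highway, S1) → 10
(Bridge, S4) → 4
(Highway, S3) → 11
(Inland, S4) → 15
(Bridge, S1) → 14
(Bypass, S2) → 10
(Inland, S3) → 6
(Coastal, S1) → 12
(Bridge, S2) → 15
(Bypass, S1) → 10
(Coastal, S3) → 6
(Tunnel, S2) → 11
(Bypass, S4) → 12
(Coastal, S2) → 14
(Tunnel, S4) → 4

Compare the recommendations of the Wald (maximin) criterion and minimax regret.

Row minima: Inland=6, Highway=4, Tunnel=4, Bridge=4, Bypass=10, Coastal=6
Best worst-case = 10 → Bypass.
Column bests: S1=14, S2=15, S3=16, S4=15.
Inland regrets: 6, 0, 10, 0 → max 10
Highway regrets: 4, 11, 5, 2 → max 11
Tunnel regrets: 2, 4, 3, 11 → max 11
Bridge regrets: 0, 0, 3, 11 → max 11
Bypass regrets: 4, 5, 0, 3 → max 5
Coastal regrets: 2, 1, 10, 4 → max 10
Smallest max regret = 5 → Bypass.

maximin → Bypass; minimax regret → Bypass (agree)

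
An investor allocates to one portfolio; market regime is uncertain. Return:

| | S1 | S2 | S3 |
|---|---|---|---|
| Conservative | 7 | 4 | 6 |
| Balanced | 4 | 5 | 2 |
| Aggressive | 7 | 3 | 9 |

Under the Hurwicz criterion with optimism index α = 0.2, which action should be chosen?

Conservative

Conservative: 0.2·7 + 0.8·4 = 4.6
Balanced: 0.2·5 + 0.8·2 = 2.6
Aggressive: 0.2·9 + 0.8·3 = 4.2
Highest Hurwicz score = 4.6 → Conservative.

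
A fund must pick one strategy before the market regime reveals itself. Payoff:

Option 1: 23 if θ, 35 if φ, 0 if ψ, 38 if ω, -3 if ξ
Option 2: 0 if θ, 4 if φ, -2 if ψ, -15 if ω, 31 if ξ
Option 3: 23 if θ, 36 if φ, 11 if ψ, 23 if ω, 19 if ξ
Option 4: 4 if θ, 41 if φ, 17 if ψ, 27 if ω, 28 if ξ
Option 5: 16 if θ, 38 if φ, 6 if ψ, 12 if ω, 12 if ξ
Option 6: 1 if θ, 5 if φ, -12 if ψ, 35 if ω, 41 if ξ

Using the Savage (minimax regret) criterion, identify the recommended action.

Option 4

Column bests: θ=23, φ=41, ψ=17, ω=38, ξ=41.
Option 1 regrets: 0, 6, 17, 0, 44 → max 44
Option 2 regrets: 23, 37, 19, 53, 10 → max 53
Option 3 regrets: 0, 5, 6, 15, 22 → max 22
Option 4 regrets: 19, 0, 0, 11, 13 → max 19
Option 5 regrets: 7, 3, 11, 26, 29 → max 29
Option 6 regrets: 22, 36, 29, 3, 0 → max 36
Smallest max regret = 19 → Option 4.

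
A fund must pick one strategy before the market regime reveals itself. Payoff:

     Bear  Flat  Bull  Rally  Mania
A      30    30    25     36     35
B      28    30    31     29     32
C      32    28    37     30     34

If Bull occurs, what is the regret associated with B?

Best payoff under Bull is 37.
Regret = 37 − 31 = 6.

6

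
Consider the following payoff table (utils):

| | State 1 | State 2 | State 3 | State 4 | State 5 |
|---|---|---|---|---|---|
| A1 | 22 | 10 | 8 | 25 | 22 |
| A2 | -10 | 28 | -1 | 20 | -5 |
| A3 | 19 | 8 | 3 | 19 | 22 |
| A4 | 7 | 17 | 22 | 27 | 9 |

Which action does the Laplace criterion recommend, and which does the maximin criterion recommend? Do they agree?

laplace → A1; maximin → A1 (agree)

Row averages: A1=17.4, A2=6.4, A3=14.2, A4=16.4
Highest average = 17.4 → A1.
Row minima: A1=8, A2=-10, A3=3, A4=7
Best worst-case = 8 → A1.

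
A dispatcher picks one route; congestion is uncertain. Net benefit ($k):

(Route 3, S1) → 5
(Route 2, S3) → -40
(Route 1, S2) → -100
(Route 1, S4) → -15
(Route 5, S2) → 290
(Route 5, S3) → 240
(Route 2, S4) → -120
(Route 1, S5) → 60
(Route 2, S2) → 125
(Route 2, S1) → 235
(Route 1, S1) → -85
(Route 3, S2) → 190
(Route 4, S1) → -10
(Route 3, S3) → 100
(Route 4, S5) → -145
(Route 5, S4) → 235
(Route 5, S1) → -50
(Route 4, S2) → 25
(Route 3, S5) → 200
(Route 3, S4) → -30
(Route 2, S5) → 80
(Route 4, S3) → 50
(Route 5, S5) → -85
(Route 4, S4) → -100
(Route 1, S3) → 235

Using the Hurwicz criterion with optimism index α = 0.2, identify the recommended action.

Route 3

Route 1: 0.2·235 + 0.8·(-100) = -33
Route 2: 0.2·235 + 0.8·(-120) = -49
Route 3: 0.2·200 + 0.8·(-30) = 16
Route 4: 0.2·50 + 0.8·(-145) = -106
Route 5: 0.2·290 + 0.8·(-85) = -10
Highest Hurwicz score = 16 → Route 3.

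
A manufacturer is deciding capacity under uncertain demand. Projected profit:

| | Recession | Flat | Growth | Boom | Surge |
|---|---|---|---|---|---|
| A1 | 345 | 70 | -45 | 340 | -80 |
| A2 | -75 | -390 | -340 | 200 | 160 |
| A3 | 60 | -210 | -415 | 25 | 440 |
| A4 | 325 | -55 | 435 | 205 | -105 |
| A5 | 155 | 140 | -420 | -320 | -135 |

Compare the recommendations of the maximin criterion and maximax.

Row minima: A1=-80, A2=-390, A3=-415, A4=-105, A5=-420
Best worst-case = -80 → A1.
Row maxima: A1=345, A2=200, A3=440, A4=435, A5=155
Best best-case = 440 → A3.

maximin → A1; maximax → A3 (disagree)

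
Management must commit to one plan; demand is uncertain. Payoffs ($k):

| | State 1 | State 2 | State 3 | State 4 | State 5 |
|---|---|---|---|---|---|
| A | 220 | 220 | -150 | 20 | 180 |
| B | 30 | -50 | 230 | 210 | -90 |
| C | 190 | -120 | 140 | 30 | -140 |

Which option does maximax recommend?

B

Row maxima: A=220, B=230, C=190
Best best-case = 230 → B.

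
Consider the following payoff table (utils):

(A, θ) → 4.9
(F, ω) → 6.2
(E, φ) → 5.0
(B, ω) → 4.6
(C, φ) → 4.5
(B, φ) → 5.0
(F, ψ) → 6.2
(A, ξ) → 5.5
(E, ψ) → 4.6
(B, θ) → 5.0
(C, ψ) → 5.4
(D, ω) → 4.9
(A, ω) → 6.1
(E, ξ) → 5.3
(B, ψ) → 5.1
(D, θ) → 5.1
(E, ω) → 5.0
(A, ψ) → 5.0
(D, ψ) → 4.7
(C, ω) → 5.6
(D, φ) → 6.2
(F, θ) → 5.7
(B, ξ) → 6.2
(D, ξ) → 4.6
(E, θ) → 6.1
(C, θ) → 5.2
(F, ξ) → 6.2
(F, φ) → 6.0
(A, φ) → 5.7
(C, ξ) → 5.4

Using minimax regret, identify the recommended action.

F

Column bests: θ=6.1, φ=6.2, ψ=6.2, ω=6.2, ξ=6.2.
A regrets: 1.2, 0.5, 1.2, 0.1, 0.7 → max 1.2
B regrets: 1.1, 1.2, 1.1, 1.6, 0.0 → max 1.6
C regrets: 0.9, 1.7, 0.8, 0.6, 0.8 → max 1.7
D regrets: 1.0, 0.0, 1.5, 1.3, 1.6 → max 1.6
E regrets: 0.0, 1.2, 1.6, 1.2, 0.9 → max 1.6
F regrets: 0.4, 0.2, 0.0, 0.0, 0.0 → max 0.4
Smallest max regret = 0.4 → F.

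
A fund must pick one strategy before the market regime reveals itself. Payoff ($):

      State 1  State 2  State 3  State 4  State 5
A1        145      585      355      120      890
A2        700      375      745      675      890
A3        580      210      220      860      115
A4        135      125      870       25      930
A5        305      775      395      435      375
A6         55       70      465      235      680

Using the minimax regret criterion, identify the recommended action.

Column bests: State 1=700, State 2=775, State 3=870, State 4=860, State 5=930.
A1 regrets: 555, 190, 515, 740, 40 → max 740
A2 regrets: 0, 400, 125, 185, 40 → max 400
A3 regrets: 120, 565, 650, 0, 815 → max 815
A4 regrets: 565, 650, 0, 835, 0 → max 835
A5 regrets: 395, 0, 475, 425, 555 → max 555
A6 regrets: 645, 705, 405, 625, 250 → max 705
Smallest max regret = 400 → A2.

A2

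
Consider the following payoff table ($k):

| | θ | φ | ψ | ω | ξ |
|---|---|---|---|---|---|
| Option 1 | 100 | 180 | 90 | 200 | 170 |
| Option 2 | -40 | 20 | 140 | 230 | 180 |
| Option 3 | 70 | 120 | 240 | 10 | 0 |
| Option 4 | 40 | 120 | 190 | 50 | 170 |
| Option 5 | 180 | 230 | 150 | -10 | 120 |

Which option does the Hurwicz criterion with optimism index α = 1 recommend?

Option 1: 1·200 + 0·90 = 200
Option 2: 1·230 + 0·(-40) = 230
Option 3: 1·240 + 0·0 = 240
Option 4: 1·190 + 0·40 = 190
Option 5: 1·230 + 0·(-10) = 230
Highest Hurwicz score = 240 → Option 3.

Option 3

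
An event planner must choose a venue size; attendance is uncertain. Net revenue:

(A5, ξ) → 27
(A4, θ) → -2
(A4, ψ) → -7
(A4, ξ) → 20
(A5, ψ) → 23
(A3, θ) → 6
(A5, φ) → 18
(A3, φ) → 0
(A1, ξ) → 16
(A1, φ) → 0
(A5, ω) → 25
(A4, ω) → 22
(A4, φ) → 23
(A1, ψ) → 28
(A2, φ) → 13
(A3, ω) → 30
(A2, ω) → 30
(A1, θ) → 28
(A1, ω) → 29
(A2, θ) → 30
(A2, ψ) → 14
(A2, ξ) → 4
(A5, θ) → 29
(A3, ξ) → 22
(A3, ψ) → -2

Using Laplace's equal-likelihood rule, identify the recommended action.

Row averages: A1=20.2, A2=18.2, A3=11.2, A4=11.2, A5=24.4
Highest average = 24.4 → A5.

A5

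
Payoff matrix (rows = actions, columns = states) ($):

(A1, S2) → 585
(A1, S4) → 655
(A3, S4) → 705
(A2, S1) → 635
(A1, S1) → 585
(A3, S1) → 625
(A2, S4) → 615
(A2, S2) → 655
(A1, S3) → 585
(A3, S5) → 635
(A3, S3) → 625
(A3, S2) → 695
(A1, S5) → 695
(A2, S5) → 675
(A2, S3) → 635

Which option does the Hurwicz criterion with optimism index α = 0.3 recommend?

A3

A1: 0.3·695 + 0.7·585 = 618
A2: 0.3·675 + 0.7·615 = 633
A3: 0.3·705 + 0.7·625 = 649
Highest Hurwicz score = 649 → A3.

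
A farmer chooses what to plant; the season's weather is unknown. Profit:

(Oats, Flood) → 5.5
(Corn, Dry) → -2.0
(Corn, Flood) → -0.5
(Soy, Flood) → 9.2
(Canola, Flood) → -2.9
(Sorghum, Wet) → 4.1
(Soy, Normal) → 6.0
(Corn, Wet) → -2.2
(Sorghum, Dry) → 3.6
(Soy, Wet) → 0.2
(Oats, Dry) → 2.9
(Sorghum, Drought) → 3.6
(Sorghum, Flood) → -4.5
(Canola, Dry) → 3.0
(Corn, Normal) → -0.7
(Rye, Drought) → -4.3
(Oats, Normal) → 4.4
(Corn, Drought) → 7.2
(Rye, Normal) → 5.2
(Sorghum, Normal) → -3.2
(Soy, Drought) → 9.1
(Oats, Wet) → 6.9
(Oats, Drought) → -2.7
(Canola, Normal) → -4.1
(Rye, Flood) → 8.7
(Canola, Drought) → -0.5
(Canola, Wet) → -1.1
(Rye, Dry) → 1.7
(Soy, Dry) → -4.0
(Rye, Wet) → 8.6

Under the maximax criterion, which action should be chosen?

Row maxima: Oats=6.9, Rye=8.7, Canola=3.0, Sorghum=4.1, Soy=9.2, Corn=7.2
Best best-case = 9.2 → Soy.

Soy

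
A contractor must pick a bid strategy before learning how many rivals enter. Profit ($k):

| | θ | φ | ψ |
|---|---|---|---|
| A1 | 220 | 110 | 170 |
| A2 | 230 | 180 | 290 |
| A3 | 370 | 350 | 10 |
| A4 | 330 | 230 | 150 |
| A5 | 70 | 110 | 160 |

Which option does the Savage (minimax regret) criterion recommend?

A4

Column bests: θ=370, φ=350, ψ=290.
A1 regrets: 150, 240, 120 → max 240
A2 regrets: 140, 170, 0 → max 170
A3 regrets: 0, 0, 280 → max 280
A4 regrets: 40, 120, 140 → max 140
A5 regrets: 300, 240, 130 → max 300
Smallest max regret = 140 → A4.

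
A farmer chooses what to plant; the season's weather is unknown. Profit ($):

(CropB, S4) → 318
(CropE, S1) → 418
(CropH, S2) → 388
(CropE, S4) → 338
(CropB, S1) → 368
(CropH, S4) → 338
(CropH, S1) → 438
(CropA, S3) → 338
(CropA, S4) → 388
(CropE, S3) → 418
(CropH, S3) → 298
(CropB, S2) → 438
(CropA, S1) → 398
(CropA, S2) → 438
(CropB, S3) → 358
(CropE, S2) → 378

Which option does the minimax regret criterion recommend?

Column bests: S1=438, S2=438, S3=418, S4=388.
CropA regrets: 40, 0, 80, 0 → max 80
CropE regrets: 20, 60, 0, 50 → max 60
CropB regrets: 70, 0, 60, 70 → max 70
CropH regrets: 0, 50, 120, 50 → max 120
Smallest max regret = 60 → CropE.

CropE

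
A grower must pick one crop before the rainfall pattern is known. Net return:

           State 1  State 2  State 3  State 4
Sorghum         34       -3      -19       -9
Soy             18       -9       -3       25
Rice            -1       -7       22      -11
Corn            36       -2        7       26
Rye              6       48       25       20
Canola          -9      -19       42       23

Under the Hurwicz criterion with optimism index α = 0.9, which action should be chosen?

Sorghum: 0.9·34 + 0.1·(-19) = 28.7
Soy: 0.9·25 + 0.1·(-9) = 21.6
Rice: 0.9·22 + 0.1·(-11) = 18.7
Corn: 0.9·36 + 0.1·(-2) = 32.2
Rye: 0.9·48 + 0.1·6 = 43.8
Canola: 0.9·42 + 0.1·(-19) = 35.9
Highest Hurwicz score = 43.8 → Rye.

Rye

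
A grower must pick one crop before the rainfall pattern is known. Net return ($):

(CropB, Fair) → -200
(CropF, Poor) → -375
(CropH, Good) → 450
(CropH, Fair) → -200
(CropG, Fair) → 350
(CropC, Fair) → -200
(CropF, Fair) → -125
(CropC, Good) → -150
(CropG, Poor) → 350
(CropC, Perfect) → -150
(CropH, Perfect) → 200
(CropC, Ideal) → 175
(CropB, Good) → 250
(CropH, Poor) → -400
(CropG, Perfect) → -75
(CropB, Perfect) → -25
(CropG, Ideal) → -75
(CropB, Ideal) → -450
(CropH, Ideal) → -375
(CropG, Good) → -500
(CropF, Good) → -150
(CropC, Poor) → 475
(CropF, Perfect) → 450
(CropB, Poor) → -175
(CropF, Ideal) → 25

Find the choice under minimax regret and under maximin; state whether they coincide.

Column bests: Poor=475, Fair=350, Good=450, Ideal=175, Perfect=450.
CropB regrets: 650, 550, 200, 625, 475 → max 650
CropH regrets: 875, 550, 0, 550, 250 → max 875
CropC regrets: 0, 550, 600, 0, 600 → max 600
CropF regrets: 850, 475, 600, 150, 0 → max 850
CropG regrets: 125, 0, 950, 250, 525 → max 950
Smallest max regret = 600 → CropC.
Row minima: CropB=-450, CropH=-400, CropC=-200, CropF=-375, CropG=-500
Best worst-case = -200 → CropC.

minimax regret → CropC; maximin → CropC (agree)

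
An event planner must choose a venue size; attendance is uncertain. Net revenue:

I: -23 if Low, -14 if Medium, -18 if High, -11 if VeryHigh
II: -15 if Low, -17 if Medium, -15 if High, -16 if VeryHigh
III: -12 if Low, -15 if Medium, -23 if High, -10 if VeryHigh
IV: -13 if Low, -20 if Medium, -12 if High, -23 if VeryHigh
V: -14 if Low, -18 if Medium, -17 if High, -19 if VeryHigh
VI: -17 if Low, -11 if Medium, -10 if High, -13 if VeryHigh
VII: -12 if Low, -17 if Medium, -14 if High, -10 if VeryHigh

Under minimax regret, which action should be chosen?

Column bests: Low=-12, Medium=-11, High=-10, VeryHigh=-10.
I regrets: 11, 3, 8, 1 → max 11
II regrets: 3, 6, 5, 6 → max 6
III regrets: 0, 4, 13, 0 → max 13
IV regrets: 1, 9, 2, 13 → max 13
V regrets: 2, 7, 7, 9 → max 9
VI regrets: 5, 0, 0, 3 → max 5
VII regrets: 0, 6, 4, 0 → max 6
Smallest max regret = 5 → VI.

VI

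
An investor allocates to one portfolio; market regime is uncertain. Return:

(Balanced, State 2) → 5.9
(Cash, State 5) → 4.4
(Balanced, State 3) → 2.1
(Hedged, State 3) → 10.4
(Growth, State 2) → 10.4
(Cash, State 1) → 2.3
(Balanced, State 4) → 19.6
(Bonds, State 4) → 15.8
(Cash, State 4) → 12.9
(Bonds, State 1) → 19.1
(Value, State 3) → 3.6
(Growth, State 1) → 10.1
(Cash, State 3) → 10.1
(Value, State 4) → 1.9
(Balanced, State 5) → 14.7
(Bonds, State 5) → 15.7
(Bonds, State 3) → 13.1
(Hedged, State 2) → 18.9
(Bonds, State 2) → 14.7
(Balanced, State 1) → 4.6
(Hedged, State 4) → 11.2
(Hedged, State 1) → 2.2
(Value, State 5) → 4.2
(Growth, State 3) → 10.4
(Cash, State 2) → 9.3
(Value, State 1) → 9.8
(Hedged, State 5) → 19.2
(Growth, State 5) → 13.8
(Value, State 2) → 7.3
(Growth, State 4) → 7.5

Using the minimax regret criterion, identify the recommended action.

Column bests: State 1=19.1, State 2=18.9, State 3=13.1, State 4=19.6, State 5=19.2.
Balanced regrets: 14.5, 13.0, 11.0, 0.0, 4.5 → max 14.5
Bonds regrets: 0.0, 4.2, 0.0, 3.8, 3.5 → max 4.2
Hedged regrets: 16.9, 0.0, 2.7, 8.4, 0.0 → max 16.9
Cash regrets: 16.8, 9.6, 3.0, 6.7, 14.8 → max 16.8
Value regrets: 9.3, 11.6, 9.5, 17.7, 15.0 → max 17.7
Growth regrets: 9.0, 8.5, 2.7, 12.1, 5.4 → max 12.1
Smallest max regret = 4.2 → Bonds.

Bonds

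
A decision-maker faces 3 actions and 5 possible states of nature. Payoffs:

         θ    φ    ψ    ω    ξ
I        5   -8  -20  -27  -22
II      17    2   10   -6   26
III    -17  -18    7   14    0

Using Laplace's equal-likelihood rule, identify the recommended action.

Row averages: I=-14.4, II=9.8, III=-2.8
Highest average = 9.8 → II.

II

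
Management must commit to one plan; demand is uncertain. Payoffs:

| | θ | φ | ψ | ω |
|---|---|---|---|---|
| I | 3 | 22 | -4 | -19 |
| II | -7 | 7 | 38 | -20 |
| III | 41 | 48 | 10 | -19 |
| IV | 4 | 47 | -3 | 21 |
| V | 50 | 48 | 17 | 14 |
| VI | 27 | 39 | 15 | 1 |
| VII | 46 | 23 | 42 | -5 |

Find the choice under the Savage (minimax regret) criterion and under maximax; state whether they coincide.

minimax regret → V; maximax → V (agree)

Column bests: θ=50, φ=48, ψ=42, ω=21.
I regrets: 47, 26, 46, 40 → max 47
II regrets: 57, 41, 4, 41 → max 57
III regrets: 9, 0, 32, 40 → max 40
IV regrets: 46, 1, 45, 0 → max 46
V regrets: 0, 0, 25, 7 → max 25
VI regrets: 23, 9, 27, 20 → max 27
VII regrets: 4, 25, 0, 26 → max 26
Smallest max regret = 25 → V.
Row maxima: I=22, II=38, III=48, IV=47, V=50, VI=39, VII=46
Best best-case = 50 → V.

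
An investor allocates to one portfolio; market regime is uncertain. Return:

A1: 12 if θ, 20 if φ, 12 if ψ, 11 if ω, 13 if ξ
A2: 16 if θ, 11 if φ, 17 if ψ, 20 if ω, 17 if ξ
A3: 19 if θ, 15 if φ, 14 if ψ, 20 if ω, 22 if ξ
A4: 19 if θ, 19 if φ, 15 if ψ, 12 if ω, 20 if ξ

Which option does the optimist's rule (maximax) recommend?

A3

Row maxima: A1=20, A2=20, A3=22, A4=20
Best best-case = 22 → A3.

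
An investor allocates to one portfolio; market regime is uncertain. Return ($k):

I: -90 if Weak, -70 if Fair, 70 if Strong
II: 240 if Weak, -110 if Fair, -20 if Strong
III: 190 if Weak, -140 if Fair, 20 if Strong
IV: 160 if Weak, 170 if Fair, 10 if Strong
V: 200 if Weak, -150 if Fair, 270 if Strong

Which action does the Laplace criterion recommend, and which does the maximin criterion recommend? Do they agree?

Row averages: I=-30, II=110/3, III=70/3, IV=340/3, V=320/3
Highest average = 340/3 → IV.
Row minima: I=-90, II=-110, III=-140, IV=10, V=-150
Best worst-case = 10 → IV.

laplace → IV; maximin → IV (agree)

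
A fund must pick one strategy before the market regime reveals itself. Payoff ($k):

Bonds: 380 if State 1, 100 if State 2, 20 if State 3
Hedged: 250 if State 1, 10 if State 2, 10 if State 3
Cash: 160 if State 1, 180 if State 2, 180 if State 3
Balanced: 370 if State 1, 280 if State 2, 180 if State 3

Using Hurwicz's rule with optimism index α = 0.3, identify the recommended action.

Bonds: 0.3·380 + 0.7·20 = 128
Hedged: 0.3·250 + 0.7·10 = 82
Cash: 0.3·180 + 0.7·160 = 166
Balanced: 0.3·370 + 0.7·180 = 237
Highest Hurwicz score = 237 → Balanced.

Balanced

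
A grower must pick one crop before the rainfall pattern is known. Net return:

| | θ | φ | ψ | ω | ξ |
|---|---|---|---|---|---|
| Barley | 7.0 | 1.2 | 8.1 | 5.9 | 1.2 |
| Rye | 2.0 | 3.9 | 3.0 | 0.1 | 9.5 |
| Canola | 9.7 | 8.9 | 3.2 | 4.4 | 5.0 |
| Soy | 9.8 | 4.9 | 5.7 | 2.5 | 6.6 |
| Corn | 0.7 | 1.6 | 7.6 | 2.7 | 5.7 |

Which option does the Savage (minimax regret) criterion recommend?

Soy

Column bests: θ=9.8, φ=8.9, ψ=8.1, ω=5.9, ξ=9.5.
Barley regrets: 2.8, 7.7, 0.0, 0.0, 8.3 → max 8.3
Rye regrets: 7.8, 5.0, 5.1, 5.8, 0.0 → max 7.8
Canola regrets: 0.1, 0.0, 4.9, 1.5, 4.5 → max 4.9
Soy regrets: 0.0, 4.0, 2.4, 3.4, 2.9 → max 4.0
Corn regrets: 9.1, 7.3, 0.5, 3.2, 3.8 → max 9.1
Smallest max regret = 4.0 → Soy.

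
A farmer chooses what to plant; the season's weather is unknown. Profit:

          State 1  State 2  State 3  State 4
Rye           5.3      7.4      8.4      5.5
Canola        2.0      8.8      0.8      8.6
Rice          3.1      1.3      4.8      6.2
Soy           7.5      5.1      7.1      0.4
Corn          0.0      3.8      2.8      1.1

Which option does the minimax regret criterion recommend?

Column bests: State 1=7.5, State 2=8.8, State 3=8.4, State 4=8.6.
Rye regrets: 2.2, 1.4, 0.0, 3.1 → max 3.1
Canola regrets: 5.5, 0.0, 7.6, 0.0 → max 7.6
Rice regrets: 4.4, 7.5, 3.6, 2.4 → max 7.5
Soy regrets: 0.0, 3.7, 1.3, 8.2 → max 8.2
Corn regrets: 7.5, 5.0, 5.6, 7.5 → max 7.5
Smallest max regret = 3.1 → Rye.

Rye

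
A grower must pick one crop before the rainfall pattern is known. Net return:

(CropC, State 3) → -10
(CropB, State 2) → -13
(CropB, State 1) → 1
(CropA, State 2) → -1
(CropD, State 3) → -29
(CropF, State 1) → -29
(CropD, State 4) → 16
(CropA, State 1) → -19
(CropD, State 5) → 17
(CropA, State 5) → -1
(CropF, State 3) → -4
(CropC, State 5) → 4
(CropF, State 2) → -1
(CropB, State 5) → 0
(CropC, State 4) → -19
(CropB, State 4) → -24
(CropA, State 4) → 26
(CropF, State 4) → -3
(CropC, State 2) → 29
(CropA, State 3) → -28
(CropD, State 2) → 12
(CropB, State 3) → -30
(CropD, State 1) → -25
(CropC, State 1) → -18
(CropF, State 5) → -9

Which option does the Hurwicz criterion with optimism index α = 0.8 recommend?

CropB: 0.8·1 + 0.2·(-30) = -5.2
CropC: 0.8·29 + 0.2·(-19) = 19.4
CropF: 0.8·(-1) + 0.2·(-29) = -6.6
CropD: 0.8·17 + 0.2·(-29) = 7.8
CropA: 0.8·26 + 0.2·(-28) = 15.2
Highest Hurwicz score = 19.4 → CropC.

CropC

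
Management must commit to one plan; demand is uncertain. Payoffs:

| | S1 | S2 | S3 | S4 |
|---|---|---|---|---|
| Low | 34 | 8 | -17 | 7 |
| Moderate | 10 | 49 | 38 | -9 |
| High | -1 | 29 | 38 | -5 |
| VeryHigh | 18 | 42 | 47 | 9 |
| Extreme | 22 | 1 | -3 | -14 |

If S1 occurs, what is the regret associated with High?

Best payoff under S1 is 34.
Regret = 34 − (-1) = 35.

35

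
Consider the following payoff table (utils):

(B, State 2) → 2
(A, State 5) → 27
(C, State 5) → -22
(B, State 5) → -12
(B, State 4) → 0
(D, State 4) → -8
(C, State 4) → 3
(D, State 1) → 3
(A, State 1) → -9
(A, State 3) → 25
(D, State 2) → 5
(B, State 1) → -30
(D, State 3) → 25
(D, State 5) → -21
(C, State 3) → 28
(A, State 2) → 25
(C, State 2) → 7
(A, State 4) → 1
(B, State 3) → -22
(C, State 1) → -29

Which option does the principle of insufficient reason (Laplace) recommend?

Row averages: A=13.8, B=-12.4, C=-2.6, D=0.8
Highest average = 13.8 → A.

A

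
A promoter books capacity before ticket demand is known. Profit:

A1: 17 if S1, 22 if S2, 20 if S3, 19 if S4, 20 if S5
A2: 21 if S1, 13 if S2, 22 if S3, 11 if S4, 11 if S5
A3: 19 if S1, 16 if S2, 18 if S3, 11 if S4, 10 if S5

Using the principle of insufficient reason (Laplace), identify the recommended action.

A1

Row averages: A1=19.6, A2=15.6, A3=14.8
Highest average = 19.6 → A1.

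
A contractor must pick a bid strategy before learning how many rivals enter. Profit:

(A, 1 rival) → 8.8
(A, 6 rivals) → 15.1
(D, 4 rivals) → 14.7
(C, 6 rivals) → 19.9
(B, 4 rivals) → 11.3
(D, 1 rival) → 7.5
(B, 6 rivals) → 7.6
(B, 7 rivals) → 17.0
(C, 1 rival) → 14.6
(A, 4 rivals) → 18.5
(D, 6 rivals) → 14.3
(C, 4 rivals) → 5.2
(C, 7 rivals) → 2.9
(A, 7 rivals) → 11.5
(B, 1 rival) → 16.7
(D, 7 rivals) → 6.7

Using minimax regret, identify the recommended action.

Column bests: 1 rival=16.7, 4 rivals=18.5, 6 rivals=19.9, 7 rivals=17.0.
A regrets: 7.9, 0.0, 4.8, 5.5 → max 7.9
B regrets: 0.0, 7.2, 12.3, 0.0 → max 12.3
C regrets: 2.1, 13.3, 0.0, 14.1 → max 14.1
D regrets: 9.2, 3.8, 5.6, 10.3 → max 10.3
Smallest max regret = 7.9 → A.

A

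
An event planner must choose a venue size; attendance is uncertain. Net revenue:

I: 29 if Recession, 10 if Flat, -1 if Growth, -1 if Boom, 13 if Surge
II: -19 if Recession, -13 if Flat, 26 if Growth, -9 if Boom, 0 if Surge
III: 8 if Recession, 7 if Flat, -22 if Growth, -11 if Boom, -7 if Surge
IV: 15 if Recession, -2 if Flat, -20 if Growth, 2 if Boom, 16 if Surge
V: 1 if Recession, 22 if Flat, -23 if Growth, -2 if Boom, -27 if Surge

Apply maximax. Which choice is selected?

I

Row maxima: I=29, II=26, III=8, IV=16, V=22
Best best-case = 29 → I.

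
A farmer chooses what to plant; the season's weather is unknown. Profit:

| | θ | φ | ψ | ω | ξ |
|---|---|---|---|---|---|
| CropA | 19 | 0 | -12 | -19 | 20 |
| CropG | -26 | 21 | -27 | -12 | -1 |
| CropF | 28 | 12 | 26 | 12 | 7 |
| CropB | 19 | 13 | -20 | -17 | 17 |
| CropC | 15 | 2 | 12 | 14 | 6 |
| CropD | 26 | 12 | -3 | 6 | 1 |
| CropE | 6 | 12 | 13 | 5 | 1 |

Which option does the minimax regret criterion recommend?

CropF

Column bests: θ=28, φ=21, ψ=26, ω=14, ξ=20.
CropA regrets: 9, 21, 38, 33, 0 → max 38
CropG regrets: 54, 0, 53, 26, 21 → max 54
CropF regrets: 0, 9, 0, 2, 13 → max 13
CropB regrets: 9, 8, 46, 31, 3 → max 46
CropC regrets: 13, 19, 14, 0, 14 → max 19
CropD regrets: 2, 9, 29, 8, 19 → max 29
CropE regrets: 22, 9, 13, 9, 19 → max 22
Smallest max regret = 13 → CropF.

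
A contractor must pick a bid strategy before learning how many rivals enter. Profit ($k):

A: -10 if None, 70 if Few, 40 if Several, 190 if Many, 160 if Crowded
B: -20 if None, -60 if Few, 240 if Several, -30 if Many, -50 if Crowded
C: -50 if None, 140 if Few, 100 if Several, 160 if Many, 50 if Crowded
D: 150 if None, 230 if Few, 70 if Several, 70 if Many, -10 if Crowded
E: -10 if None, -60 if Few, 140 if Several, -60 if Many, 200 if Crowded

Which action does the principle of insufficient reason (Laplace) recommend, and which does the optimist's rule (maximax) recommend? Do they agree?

laplace → D; maximax → B (disagree)

Row averages: A=90, B=16, C=80, D=102, E=42
Highest average = 102 → D.
Row maxima: A=190, B=240, C=160, D=230, E=200
Best best-case = 240 → B.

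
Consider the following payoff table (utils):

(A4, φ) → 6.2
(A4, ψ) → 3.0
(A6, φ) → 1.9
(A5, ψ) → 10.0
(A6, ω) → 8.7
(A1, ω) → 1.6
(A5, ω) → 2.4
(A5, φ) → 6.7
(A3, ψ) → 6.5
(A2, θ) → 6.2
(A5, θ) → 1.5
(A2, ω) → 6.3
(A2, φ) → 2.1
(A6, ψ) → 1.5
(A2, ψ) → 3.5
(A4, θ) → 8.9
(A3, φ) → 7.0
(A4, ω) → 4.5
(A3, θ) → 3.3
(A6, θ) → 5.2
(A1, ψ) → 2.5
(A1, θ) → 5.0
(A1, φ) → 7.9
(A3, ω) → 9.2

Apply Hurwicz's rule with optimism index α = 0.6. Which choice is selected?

A3

A1: 0.6·7.9 + 0.4·1.6 = 5.38
A2: 0.6·6.3 + 0.4·2.1 = 4.62
A3: 0.6·9.2 + 0.4·3.3 = 6.84
A4: 0.6·8.9 + 0.4·3.0 = 6.54
A5: 0.6·10.0 + 0.4·1.5 = 6.6
A6: 0.6·8.7 + 0.4·1.5 = 5.82
Highest Hurwicz score = 6.84 → A3.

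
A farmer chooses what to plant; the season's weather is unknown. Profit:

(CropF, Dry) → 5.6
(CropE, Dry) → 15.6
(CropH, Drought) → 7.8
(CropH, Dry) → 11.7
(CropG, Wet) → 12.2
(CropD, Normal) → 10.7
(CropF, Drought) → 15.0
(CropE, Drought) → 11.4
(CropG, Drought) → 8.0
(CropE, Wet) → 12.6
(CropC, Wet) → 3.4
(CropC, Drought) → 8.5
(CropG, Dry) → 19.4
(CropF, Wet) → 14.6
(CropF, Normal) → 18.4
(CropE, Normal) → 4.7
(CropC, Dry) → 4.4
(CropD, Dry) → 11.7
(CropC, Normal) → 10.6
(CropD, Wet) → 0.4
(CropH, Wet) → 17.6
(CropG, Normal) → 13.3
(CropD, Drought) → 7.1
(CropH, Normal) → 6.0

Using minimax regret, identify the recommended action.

Column bests: Drought=15.0, Dry=19.4, Normal=18.4, Wet=17.6.
CropD regrets: 7.9, 7.7, 7.7, 17.2 → max 17.2
CropC regrets: 6.5, 15.0, 7.8, 14.2 → max 15.0
CropF regrets: 0.0, 13.8, 0.0, 3.0 → max 13.8
CropE regrets: 3.6, 3.8, 13.7, 5.0 → max 13.7
CropG regrets: 7.0, 0.0, 5.1, 5.4 → max 7.0
CropH regrets: 7.2, 7.7, 12.4, 0.0 → max 12.4
Smallest max regret = 7.0 → CropG.

CropG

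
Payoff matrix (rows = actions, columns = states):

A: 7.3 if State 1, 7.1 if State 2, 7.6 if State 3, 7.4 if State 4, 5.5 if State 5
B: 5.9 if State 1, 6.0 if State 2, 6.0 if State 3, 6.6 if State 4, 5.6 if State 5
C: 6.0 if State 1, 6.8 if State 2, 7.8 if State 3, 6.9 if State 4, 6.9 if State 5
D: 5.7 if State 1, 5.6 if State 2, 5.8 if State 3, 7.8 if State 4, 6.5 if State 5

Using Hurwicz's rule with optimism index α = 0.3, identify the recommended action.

A: 0.3·7.6 + 0.7·5.5 = 6.13
B: 0.3·6.6 + 0.7·5.6 = 5.9
C: 0.3·7.8 + 0.7·6.0 = 6.54
D: 0.3·7.8 + 0.7·5.6 = 6.26
Highest Hurwicz score = 6.54 → C.

C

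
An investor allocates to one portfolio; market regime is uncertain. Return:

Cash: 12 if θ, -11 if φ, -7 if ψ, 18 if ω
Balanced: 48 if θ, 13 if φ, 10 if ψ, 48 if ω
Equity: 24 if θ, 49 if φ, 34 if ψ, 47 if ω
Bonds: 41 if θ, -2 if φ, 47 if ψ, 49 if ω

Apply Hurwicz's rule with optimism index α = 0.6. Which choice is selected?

Equity

Cash: 0.6·18 + 0.4·(-11) = 6.4
Balanced: 0.6·48 + 0.4·10 = 32.8
Equity: 0.6·49 + 0.4·24 = 39
Bonds: 0.6·49 + 0.4·(-2) = 28.6
Highest Hurwicz score = 39 → Equity.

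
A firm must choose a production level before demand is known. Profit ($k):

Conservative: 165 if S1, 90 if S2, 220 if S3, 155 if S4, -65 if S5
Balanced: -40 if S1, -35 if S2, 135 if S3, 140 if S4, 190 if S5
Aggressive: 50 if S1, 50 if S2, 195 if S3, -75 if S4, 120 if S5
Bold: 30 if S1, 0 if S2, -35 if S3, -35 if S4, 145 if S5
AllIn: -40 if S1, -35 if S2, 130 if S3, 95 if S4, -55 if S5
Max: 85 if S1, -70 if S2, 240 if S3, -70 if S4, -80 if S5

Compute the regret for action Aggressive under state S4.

Best payoff under S4 is 155.
Regret = 155 − (-75) = 230.

230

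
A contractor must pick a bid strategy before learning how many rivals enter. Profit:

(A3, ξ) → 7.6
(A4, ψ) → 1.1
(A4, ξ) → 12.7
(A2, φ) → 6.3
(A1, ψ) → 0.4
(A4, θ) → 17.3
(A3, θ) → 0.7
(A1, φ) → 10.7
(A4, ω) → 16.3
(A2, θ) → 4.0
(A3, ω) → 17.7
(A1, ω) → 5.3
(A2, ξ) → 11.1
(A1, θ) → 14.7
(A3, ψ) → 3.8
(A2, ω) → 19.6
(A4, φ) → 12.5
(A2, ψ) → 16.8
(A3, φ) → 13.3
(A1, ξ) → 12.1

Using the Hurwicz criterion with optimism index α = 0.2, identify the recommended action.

A1: 0.2·14.7 + 0.8·0.4 = 3.26
A2: 0.2·19.6 + 0.8·4.0 = 7.12
A3: 0.2·17.7 + 0.8·0.7 = 4.1
A4: 0.2·17.3 + 0.8·1.1 = 4.34
Highest Hurwicz score = 7.12 → A2.

A2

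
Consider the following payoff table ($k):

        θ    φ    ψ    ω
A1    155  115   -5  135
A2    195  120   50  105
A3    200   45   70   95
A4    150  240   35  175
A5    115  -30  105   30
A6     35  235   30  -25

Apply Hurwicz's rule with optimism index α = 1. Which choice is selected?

A1: 1·155 + 0·(-5) = 155
A2: 1·195 + 0·50 = 195
A3: 1·200 + 0·45 = 200
A4: 1·240 + 0·35 = 240
A5: 1·115 + 0·(-30) = 115
A6: 1·235 + 0·(-25) = 235
Highest Hurwicz score = 240 → A4.

A4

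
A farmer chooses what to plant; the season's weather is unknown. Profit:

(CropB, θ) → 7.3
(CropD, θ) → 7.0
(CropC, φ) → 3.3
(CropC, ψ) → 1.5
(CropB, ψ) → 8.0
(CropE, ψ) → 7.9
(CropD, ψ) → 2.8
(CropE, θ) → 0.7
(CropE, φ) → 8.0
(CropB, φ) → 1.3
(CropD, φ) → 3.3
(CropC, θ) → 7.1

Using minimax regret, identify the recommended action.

Column bests: θ=7.3, φ=8.0, ψ=8.0.
CropE regrets: 6.6, 0.0, 0.1 → max 6.6
CropB regrets: 0.0, 6.7, 0.0 → max 6.7
CropC regrets: 0.2, 4.7, 6.5 → max 6.5
CropD regrets: 0.3, 4.7, 5.2 → max 5.2
Smallest max regret = 5.2 → CropD.

CropD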